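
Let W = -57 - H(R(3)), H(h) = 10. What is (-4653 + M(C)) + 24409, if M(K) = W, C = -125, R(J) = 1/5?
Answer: 19689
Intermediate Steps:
R(J) = 1/5
W = -67 (W = -57 - 1*10 = -57 - 10 = -67)
M(K) = -67
(-4653 + M(C)) + 24409 = (-4653 - 67) + 24409 = -4720 + 24409 = 19689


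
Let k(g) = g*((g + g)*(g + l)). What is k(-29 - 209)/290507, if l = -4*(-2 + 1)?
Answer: -3787056/41501 ≈ -91.252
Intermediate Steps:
l = 4 (l = -4*(-1) = 4)
k(g) = 2*g²*(4 + g) (k(g) = g*((g + g)*(g + 4)) = g*((2*g)*(4 + g)) = g*(2*g*(4 + g)) = 2*g²*(4 + g))
k(-29 - 209)/290507 = (2*(-29 - 209)²*(4 + (-29 - 209)))/290507 = (2*(-238)²*(4 - 238))*(1/290507) = (2*56644*(-234))*(1/290507) = -26509392*1/290507 = -3787056/41501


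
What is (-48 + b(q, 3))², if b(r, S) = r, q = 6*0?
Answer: 2304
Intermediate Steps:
q = 0
(-48 + b(q, 3))² = (-48 + 0)² = (-48)² = 2304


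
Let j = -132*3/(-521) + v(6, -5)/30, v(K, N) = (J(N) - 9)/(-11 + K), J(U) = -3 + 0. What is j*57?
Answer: 623694/13025 ≈ 47.884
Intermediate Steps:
J(U) = -3
v(K, N) = -12/(-11 + K) (v(K, N) = (-3 - 9)/(-11 + K) = -12/(-11 + K))
j = 10942/13025 (j = -132*3/(-521) - 12/(-11 + 6)/30 = -396*(-1/521) - 12/(-5)*(1/30) = 396/521 - 12*(-1/5)*(1/30) = 396/521 + (12/5)*(1/30) = 396/521 + 2/25 = 10942/13025 ≈ 0.84008)
j*57 = (10942/13025)*57 = 623694/13025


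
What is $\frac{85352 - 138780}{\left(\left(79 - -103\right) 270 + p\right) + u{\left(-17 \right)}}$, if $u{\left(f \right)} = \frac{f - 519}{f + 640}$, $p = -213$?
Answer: $- \frac{33285644}{30480985} \approx -1.092$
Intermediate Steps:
$u{\left(f \right)} = \frac{-519 + f}{640 + f}$
$\frac{85352 - 138780}{\left(\left(79 - -103\right) 270 + p\right) + u{\left(-17 \right)}} = \frac{85352 - 138780}{\left(\left(79 - -103\right) 270 - 213\right) + \frac{-519 - 17}{640 - 17}} = - \frac{53428}{\left(\left(79 + 103\right) 270 - 213\right) + \frac{1}{623} \left(-536\right)} = - \frac{53428}{\left(182 \cdot 270 - 213\right) + \frac{1}{623} \left(-536\right)} = - \frac{53428}{\left(49140 - 213\right) - \frac{536}{623}} = - \frac{53428}{48927 - \frac{536}{623}} = - \frac{53428}{\frac{30480985}{623}} = \left(-53428\right) \frac{623}{30480985} = - \frac{33285644}{30480985}$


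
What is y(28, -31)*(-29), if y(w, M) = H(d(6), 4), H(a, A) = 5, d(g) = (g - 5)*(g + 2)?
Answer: -145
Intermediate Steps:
d(g) = (-5 + g)*(2 + g)
y(w, M) = 5
y(28, -31)*(-29) = 5*(-29) = -145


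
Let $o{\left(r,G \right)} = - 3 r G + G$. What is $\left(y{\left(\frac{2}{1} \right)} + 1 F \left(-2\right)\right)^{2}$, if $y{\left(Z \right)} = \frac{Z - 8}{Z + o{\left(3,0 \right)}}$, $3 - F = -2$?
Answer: $169$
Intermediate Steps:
$F = 5$ ($F = 3 - -2 = 3 + 2 = 5$)
$o{\left(r,G \right)} = G - 3 G r$ ($o{\left(r,G \right)} = - 3 G r + G = G - 3 G r$)
$y{\left(Z \right)} = \frac{-8 + Z}{Z}$ ($y{\left(Z \right)} = \frac{Z - 8}{Z + 0 \left(1 - 9\right)} = \frac{-8 + Z}{Z + 0 \left(1 - 9\right)} = \frac{-8 + Z}{Z + 0 \left(-8\right)} = \frac{-8 + Z}{Z + 0} = \frac{-8 + Z}{Z}$)
$\left(y{\left(\frac{2}{1} \right)} + 1 F \left(-2\right)\right)^{2} = \left(\frac{-8 + \frac{2}{1}}{2 \cdot 1^{-1}} + 1 \cdot 5 \left(-2\right)\right)^{2} = \left(\frac{-8 + 2 \cdot 1}{2 \cdot 1} + 5 \left(-2\right)\right)^{2} = \left(\frac{-8 + 2}{2} - 10\right)^{2} = \left(\frac{1}{2} \left(-6\right) - 10\right)^{2} = \left(-3 - 10\right)^{2} = \left(-13\right)^{2} = 169$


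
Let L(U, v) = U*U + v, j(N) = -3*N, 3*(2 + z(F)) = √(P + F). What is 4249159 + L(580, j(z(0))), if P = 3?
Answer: 4585565 - √3 ≈ 4.5856e+6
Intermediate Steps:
z(F) = -2 + √(3 + F)/3
L(U, v) = v + U² (L(U, v) = U² + v = v + U²)
4249159 + L(580, j(z(0))) = 4249159 + (-3*(-2 + √(3 + 0)/3) + 580²) = 4249159 + (-3*(-2 + √3/3) + 336400) = 4249159 + ((6 - √3) + 336400) = 4249159 + (336406 - √3) = 4585565 - √3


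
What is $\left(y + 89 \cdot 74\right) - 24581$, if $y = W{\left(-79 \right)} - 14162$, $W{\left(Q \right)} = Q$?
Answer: $-32236$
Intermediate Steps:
$y = -14241$ ($y = -79 - 14162 = -14241$)
$\left(y + 89 \cdot 74\right) - 24581 = \left(-14241 + 89 \cdot 74\right) - 24581 = \left(-14241 + 6586\right) - 24581 = -7655 - 24581 = -32236$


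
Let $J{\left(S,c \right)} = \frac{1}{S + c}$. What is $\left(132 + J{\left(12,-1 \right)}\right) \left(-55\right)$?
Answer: $-7265$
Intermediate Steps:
$\left(132 + J{\left(12,-1 \right)}\right) \left(-55\right) = \left(132 + \frac{1}{12 - 1}\right) \left(-55\right) = \left(132 + \frac{1}{11}\right) \left(-55\right) = \frac{1453}{11} \left(-55\right) = -7265$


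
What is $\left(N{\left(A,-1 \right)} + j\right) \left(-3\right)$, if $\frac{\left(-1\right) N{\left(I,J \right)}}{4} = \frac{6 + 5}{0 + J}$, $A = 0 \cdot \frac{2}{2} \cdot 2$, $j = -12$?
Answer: $-96$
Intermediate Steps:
$A = 0$ ($A = 0 \cdot 2 \cdot \frac{1}{2} \cdot 2 = 0 \cdot 1 \cdot 2 = 0 \cdot 2 = 0$)
$N{\left(I,J \right)} = - \frac{44}{J}$ ($N{\left(I,J \right)} = - 4 \frac{6 + 5}{0 + J} = - 4 \frac{11}{J} = - \frac{44}{J}$)
$\left(N{\left(A,-1 \right)} + j\right) \left(-3\right) = \left(- \frac{44}{-1} - 12\right) \left(-3\right) = \left(\left(-44\right) \left(-1\right) - 12\right) \left(-3\right) = \left(44 - 12\right) \left(-3\right) = 32 \left(-3\right) = -96$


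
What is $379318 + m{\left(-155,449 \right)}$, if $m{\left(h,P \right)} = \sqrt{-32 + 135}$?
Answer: $379318 + \sqrt{103} \approx 3.7933 \cdot 10^{5}$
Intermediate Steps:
$m{\left(h,P \right)} = \sqrt{103}$
$379318 + m{\left(-155,449 \right)} = 379318 + \sqrt{103}$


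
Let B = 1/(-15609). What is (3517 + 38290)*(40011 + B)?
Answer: 26109796698286/15609 ≈ 1.6727e+9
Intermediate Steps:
B = -1/15609 ≈ -6.4066e-5
(3517 + 38290)*(40011 + B) = (3517 + 38290)*(40011 - 1/15609) = 41807*(624531698/15609) = 26109796698286/15609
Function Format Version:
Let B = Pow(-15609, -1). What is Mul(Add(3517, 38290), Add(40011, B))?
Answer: Rational(26109796698286, 15609) ≈ 1.6727e+9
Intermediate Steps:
B = Rational(-1, 15609) ≈ -6.4066e-5
Mul(Add(3517, 38290), Add(40011, B)) = Mul(Add(3517, 38290), Add(40011, Rational(-1, 15609))) = Mul(41807, Rational(624531698, 15609)) = Rational(26109796698286, 15609)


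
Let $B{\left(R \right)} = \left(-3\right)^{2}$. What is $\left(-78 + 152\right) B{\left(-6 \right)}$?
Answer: $666$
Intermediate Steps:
$B{\left(R \right)} = 9$
$\left(-78 + 152\right) B{\left(-6 \right)} = \left(-78 + 152\right) 9 = 74 \cdot 9 = 666$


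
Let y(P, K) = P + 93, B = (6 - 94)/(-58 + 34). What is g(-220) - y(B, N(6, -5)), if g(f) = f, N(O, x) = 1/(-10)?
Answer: -950/3 ≈ -316.67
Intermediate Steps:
N(O, x) = -1/10
B = 11/3 (B = -88/(-24) = -88*(-1/24) = 11/3 ≈ 3.6667)
y(P, K) = 93 + P
g(-220) - y(B, N(6, -5)) = -220 - (93 + 11/3) = -220 - 1*290/3 = -220 - 290/3 = -950/3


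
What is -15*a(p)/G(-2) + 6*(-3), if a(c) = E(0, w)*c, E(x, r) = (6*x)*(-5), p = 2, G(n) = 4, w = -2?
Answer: -18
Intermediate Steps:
E(x, r) = -30*x
a(c) = 0 (a(c) = (-30*0)*c = 0*c = 0)
-15*a(p)/G(-2) + 6*(-3) = -0/4 + 6*(-3) = -0/4 - 18 = -15*0 - 18 = 0 - 18 = -18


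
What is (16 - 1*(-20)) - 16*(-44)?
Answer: 740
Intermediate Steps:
(16 - 1*(-20)) - 16*(-44) = (16 + 20) + 704 = 36 + 704 = 740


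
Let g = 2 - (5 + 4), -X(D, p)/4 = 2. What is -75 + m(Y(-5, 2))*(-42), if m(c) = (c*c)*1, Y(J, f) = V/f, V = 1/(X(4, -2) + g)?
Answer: -11257/150 ≈ -75.047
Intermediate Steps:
X(D, p) = -8 (X(D, p) = -4*2 = -8)
g = -7 (g = 2 - 1*9 = 2 - 9 = -7)
V = -1/15 (V = 1/(-8 - 7) = 1/(-15) = -1/15 ≈ -0.066667)
Y(J, f) = -1/(15*f)
m(c) = c² (m(c) = c²*1 = c²)
-75 + m(Y(-5, 2))*(-42) = -75 + (-1/15/2)²*(-42) = -75 + (-1/15*½)²*(-42) = -75 + (-1/30)²*(-42) = -75 + (1/900)*(-42) = -75 - 7/150 = -11257/150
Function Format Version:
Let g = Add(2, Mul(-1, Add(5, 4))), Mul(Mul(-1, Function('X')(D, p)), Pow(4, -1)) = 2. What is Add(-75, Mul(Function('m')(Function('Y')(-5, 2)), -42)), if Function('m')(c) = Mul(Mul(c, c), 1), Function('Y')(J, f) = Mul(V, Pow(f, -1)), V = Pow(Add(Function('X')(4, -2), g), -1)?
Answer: Rational(-11257, 150) ≈ -75.047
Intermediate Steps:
Function('X')(D, p) = -8 (Function('X')(D, p) = Mul(-4, 2) = -8)
g = -7 (g = Add(2, Mul(-1, 9)) = Add(2, -9) = -7)
V = Rational(-1, 15) (V = Pow(Add(-8, -7), -1) = Pow(-15, -1) = Rational(-1, 15) ≈ -0.066667)
Function('Y')(J, f) = Mul(Rational(-1, 15), Pow(f, -1))
Function('m')(c) = Pow(c, 2) (Function('m')(c) = Mul(Pow(c, 2), 1) = Pow(c, 2))
Add(-75, Mul(Function('m')(Function('Y')(-5, 2)), -42)) = Add(-75, Mul(Pow(Mul(Rational(-1, 15), Pow(2, -1)), 2), -42)) = Add(-75, Mul(Pow(Mul(Rational(-1, 15), Rational(1, 2)), 2), -42)) = Add(-75, Mul(Pow(Rational(-1, 30), 2), -42)) = Add(-75, Mul(Rational(1, 900), -42)) = Add(-75, Rational(-7, 150)) = Rational(-11257, 150)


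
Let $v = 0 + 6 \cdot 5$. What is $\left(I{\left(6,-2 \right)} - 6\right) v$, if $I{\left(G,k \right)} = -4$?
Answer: $-300$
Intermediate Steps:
$v = 30$ ($v = 0 + 30 = 30$)
$\left(I{\left(6,-2 \right)} - 6\right) v = \left(-4 - 6\right) 30 = \left(-10\right) 30 = -300$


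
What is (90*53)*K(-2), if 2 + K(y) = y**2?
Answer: 9540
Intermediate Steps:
K(y) = -2 + y**2
(90*53)*K(-2) = (90*53)*(-2 + (-2)**2) = 4770*(-2 + 4) = 4770*2 = 9540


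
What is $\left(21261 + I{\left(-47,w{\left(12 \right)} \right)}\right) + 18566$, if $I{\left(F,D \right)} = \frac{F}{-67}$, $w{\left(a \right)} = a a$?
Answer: $\frac{2668456}{67} \approx 39828.0$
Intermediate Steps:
$w{\left(a \right)} = a^{2}$
$I{\left(F,D \right)} = - \frac{F}{67}$ ($I{\left(F,D \right)} = F \left(- \frac{1}{67}\right) = - \frac{F}{67}$)
$\left(21261 + I{\left(-47,w{\left(12 \right)} \right)}\right) + 18566 = \left(21261 - - \frac{47}{67}\right) + 18566 = \left(21261 + \frac{47}{67}\right) + 18566 = \frac{1424534}{67} + 18566 = \frac{2668456}{67}$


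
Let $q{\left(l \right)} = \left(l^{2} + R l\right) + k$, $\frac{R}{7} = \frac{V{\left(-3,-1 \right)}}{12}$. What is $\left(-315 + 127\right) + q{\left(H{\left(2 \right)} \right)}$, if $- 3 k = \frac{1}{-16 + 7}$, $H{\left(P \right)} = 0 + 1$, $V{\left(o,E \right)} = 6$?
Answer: $- \frac{9907}{54} \approx -183.46$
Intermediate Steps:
$H{\left(P \right)} = 1$
$R = \frac{7}{2}$ ($R = 7 \cdot \frac{6}{12} = 7 \cdot 6 \cdot \frac{1}{12} = 7 \cdot \frac{1}{2} = \frac{7}{2} \approx 3.5$)
$k = \frac{1}{27}$ ($k = - \frac{1}{3 \left(-16 + 7\right)} = - \frac{1}{3 \left(-9\right)} = \left(- \frac{1}{3}\right) \left(- \frac{1}{9}\right) = \frac{1}{27} \approx 0.037037$)
$q{\left(l \right)} = \frac{1}{27} + l^{2} + \frac{7 l}{2}$ ($q{\left(l \right)} = \left(l^{2} + \frac{7 l}{2}\right) + \frac{1}{27} = \frac{1}{27} + l^{2} + \frac{7 l}{2}$)
$\left(-315 + 127\right) + q{\left(H{\left(2 \right)} \right)} = \left(-315 + 127\right) + \left(\frac{1}{27} + 1^{2} + \frac{7}{2} \cdot 1\right) = -188 + \left(\frac{1}{27} + 1 + \frac{7}{2}\right) = -188 + \frac{245}{54} = - \frac{9907}{54}$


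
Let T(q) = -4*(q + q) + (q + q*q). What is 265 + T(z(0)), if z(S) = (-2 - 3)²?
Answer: 715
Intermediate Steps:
z(S) = 25 (z(S) = (-5)² = 25)
T(q) = q² - 7*q (T(q) = -8*q + (q + q²) = q² - 7*q)
265 + T(z(0)) = 265 + 25*(-7 + 25) = 265 + 25*18 = 265 + 450 = 715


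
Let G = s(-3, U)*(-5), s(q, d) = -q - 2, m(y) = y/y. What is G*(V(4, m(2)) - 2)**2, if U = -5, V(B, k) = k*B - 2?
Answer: 0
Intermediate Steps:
m(y) = 1
V(B, k) = -2 + B*k (V(B, k) = B*k - 2 = -2 + B*k)
s(q, d) = -2 - q
G = -5 (G = (-2 - 1*(-3))*(-5) = (-2 + 3)*(-5) = 1*(-5) = -5)
G*(V(4, m(2)) - 2)**2 = -5*((-2 + 4*1) - 2)**2 = -5*((-2 + 4) - 2)**2 = -5*(2 - 2)**2 = -5*0**2 = -5*0 = 0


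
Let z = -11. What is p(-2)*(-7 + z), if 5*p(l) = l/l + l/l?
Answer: -36/5 ≈ -7.2000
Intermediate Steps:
p(l) = 2/5 (p(l) = (l/l + l/l)/5 = (1 + 1)/5 = (1/5)*2 = 2/5)
p(-2)*(-7 + z) = 2*(-7 - 11)/5 = (2/5)*(-18) = -36/5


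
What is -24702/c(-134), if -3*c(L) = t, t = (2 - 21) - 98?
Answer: -8234/13 ≈ -633.38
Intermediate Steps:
t = -117 (t = -19 - 98 = -117)
c(L) = 39 (c(L) = -1/3*(-117) = 39)
-24702/c(-134) = -24702/39 = -24702*1/39 = -8234/13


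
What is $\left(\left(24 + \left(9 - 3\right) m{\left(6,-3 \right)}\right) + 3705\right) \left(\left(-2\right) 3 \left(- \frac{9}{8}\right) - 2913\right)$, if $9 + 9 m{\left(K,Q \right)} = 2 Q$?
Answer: $- \frac{43233375}{4} \approx -1.0808 \cdot 10^{7}$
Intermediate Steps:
$m{\left(K,Q \right)} = -1 + \frac{2 Q}{9}$
$\left(\left(24 + \left(9 - 3\right) m{\left(6,-3 \right)}\right) + 3705\right) \left(\left(-2\right) 3 \left(- \frac{9}{8}\right) - 2913\right) = \left(\left(24 + \left(9 - 3\right) \left(-1 + \frac{2}{9} \left(-3\right)\right)\right) + 3705\right) \left(\left(-2\right) 3 \left(- \frac{9}{8}\right) - 2913\right) = \left(\left(24 + 6 \left(-1 - \frac{2}{3}\right)\right) + 3705\right) \left(- 6 \left(\left(-9\right) \frac{1}{8}\right) - 2913\right) = \left(\left(24 + 6 \left(- \frac{5}{3}\right)\right) + 3705\right) \left(\left(-6\right) \left(- \frac{9}{8}\right) - 2913\right) = \left(\left(24 - 10\right) + 3705\right) \left(\frac{27}{4} - 2913\right) = \left(14 + 3705\right) \left(- \frac{11625}{4}\right) = 3719 \left(- \frac{11625}{4}\right) = - \frac{43233375}{4}$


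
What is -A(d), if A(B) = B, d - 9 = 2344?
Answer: -2353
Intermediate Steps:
d = 2353 (d = 9 + 2344 = 2353)
-A(d) = -1*2353 = -2353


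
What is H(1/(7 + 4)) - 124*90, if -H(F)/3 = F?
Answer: -122763/11 ≈ -11160.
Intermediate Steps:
H(F) = -3*F
H(1/(7 + 4)) - 124*90 = -3/(7 + 4) - 124*90 = -3/11 - 11160 = -122763/11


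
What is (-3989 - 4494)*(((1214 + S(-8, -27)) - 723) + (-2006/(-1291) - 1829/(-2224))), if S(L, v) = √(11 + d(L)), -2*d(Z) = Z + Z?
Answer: -12016796622741/2871184 - 8483*√19 ≈ -4.2223e+6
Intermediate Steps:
d(Z) = -Z (d(Z) = -(Z + Z)/2 = -Z)
S(L, v) = √(11 - L)
(-3989 - 4494)*(((1214 + S(-8, -27)) - 723) + (-2006/(-1291) - 1829/(-2224))) = (-3989 - 4494)*(((1214 + √(11 - 1*(-8))) - 723) + (-2006/(-1291) - 1829/(-2224))) = -8483*(((1214 + √(11 + 8)) - 723) + (-2006*(-1/1291) - 1829*(-1/2224))) = -8483*(((1214 + √19) - 723) + (2006/1291 + 1829/2224)) = -8483*((491 + √19) + 6822583/2871184) = -8483*(1416573927/2871184 + √19) = -12016796622741/2871184 - 8483*√19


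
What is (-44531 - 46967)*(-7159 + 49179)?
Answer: -3844745960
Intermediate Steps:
(-44531 - 46967)*(-7159 + 49179) = -91498*42020 = -3844745960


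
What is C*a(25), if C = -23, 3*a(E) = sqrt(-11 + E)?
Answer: -23*sqrt(14)/3 ≈ -28.686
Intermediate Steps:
a(E) = sqrt(-11 + E)/3
C*a(25) = -23*sqrt(-11 + 25)/3 = -23*sqrt(14)/3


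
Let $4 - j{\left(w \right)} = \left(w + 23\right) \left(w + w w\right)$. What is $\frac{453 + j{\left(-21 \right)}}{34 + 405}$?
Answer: $- \frac{383}{439} \approx -0.87244$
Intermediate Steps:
$j{\left(w \right)} = 4 - \left(23 + w\right) \left(w + w^{2}\right)$ ($j{\left(w \right)} = 4 - \left(w + 23\right) \left(w + w w\right) = 4 - \left(23 + w\right) \left(w + w^{2}\right)$)
$\frac{453 + j{\left(-21 \right)}}{34 + 405} = \frac{453 - \left(-9748 + 10584\right)}{34 + 405} = \frac{453 + \left(4 - -9261 - 10584 + 483\right)}{439} = \left(453 + \left(4 + 9261 - 10584 + 483\right)\right) \frac{1}{439} = \left(453 - 836\right) \frac{1}{439} = \left(-383\right) \frac{1}{439} = - \frac{383}{439}$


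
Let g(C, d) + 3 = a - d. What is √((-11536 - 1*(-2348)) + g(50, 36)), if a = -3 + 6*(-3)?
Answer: 68*I*√2 ≈ 96.167*I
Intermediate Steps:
a = -21 (a = -3 - 18 = -21)
g(C, d) = -24 - d (g(C, d) = -3 + (-21 - d) = -24 - d)
√((-11536 - 1*(-2348)) + g(50, 36)) = √((-11536 - 1*(-2348)) + (-24 - 1*36)) = √((-11536 + 2348) + (-24 - 36)) = √(-9188 - 60) = √(-9248) = 68*I*√2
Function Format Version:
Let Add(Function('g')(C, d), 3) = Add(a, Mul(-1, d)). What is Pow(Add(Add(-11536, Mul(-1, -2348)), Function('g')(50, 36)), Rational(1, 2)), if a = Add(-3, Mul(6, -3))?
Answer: Mul(68, I, Pow(2, Rational(1, 2))) ≈ Mul(96.167, I)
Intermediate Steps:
a = -21 (a = Add(-3, -18) = -21)
Function('g')(C, d) = Add(-24, Mul(-1, d)) (Function('g')(C, d) = Add(-3, Add(-21, Mul(-1, d))) = Add(-24, Mul(-1, d)))
Pow(Add(Add(-11536, Mul(-1, -2348)), Function('g')(50, 36)), Rational(1, 2)) = Pow(Add(Add(-11536, Mul(-1, -2348)), Add(-24, Mul(-1, 36))), Rational(1, 2)) = Pow(Add(Add(-11536, 2348), Add(-24, -36)), Rational(1, 2)) = Pow(Add(-9188, -60), Rational(1, 2)) = Pow(-9248, Rational(1, 2)) = Mul(68, I, Pow(2, Rational(1, 2)))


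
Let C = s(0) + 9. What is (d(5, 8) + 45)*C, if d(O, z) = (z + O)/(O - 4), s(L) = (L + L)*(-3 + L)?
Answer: 522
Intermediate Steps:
s(L) = 2*L*(-3 + L) (s(L) = (2*L)*(-3 + L) = 2*L*(-3 + L))
d(O, z) = (O + z)/(-4 + O)
C = 9 (C = 2*0*(-3 + 0) + 9 = 2*0*(-3) + 9 = 0 + 9 = 9)
(d(5, 8) + 45)*C = ((5 + 8)/(-4 + 5) + 45)*9 = (13/1 + 45)*9 = (1*13 + 45)*9 = (13 + 45)*9 = 58*9 = 522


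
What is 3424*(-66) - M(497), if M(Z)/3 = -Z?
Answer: -224493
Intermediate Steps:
M(Z) = -3*Z (M(Z) = 3*(-Z) = -3*Z)
3424*(-66) - M(497) = 3424*(-66) - (-3)*497 = -225984 - 1*(-1491) = -225984 + 1491 = -224493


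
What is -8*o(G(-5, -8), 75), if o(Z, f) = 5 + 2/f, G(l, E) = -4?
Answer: -3016/75 ≈ -40.213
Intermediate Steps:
-8*o(G(-5, -8), 75) = -8*(5 + 2/75) = -8*377/75 = -3016/75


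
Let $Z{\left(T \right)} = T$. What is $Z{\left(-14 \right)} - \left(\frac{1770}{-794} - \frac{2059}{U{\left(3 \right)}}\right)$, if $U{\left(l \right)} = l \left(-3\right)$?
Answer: $- \frac{859480}{3573} \approx -240.55$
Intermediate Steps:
$U{\left(l \right)} = - 3 l$
$Z{\left(-14 \right)} - \left(\frac{1770}{-794} - \frac{2059}{U{\left(3 \right)}}\right) = -14 - \left(\frac{1770}{-794} - \frac{2059}{\left(-3\right) 3}\right) = -14 - \left(1770 \left(- \frac{1}{794}\right) - \frac{2059}{-9}\right) = -14 - \left(- \frac{885}{397} - - \frac{2059}{9}\right) = -14 - \left(- \frac{885}{397} + \frac{2059}{9}\right) = -14 - \frac{809458}{3573} = - \frac{859480}{3573}$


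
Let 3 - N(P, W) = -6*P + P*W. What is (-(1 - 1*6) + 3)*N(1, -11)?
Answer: 160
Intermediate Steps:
N(P, W) = 3 + 6*P - P*W (N(P, W) = 3 - (-6*P + P*W) = 3 + (6*P - P*W) = 3 + 6*P - P*W)
(-(1 - 1*6) + 3)*N(1, -11) = (-(1 - 1*6) + 3)*(3 + 6*1 - 1*1*(-11)) = (-(1 - 6) + 3)*(3 + 6 + 11) = (-1*(-5) + 3)*20 = (5 + 3)*20 = 8*20 = 160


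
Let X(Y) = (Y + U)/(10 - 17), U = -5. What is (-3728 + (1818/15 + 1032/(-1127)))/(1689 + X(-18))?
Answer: -10164739/4768015 ≈ -2.1319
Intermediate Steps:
X(Y) = 5/7 - Y/7 (X(Y) = (Y - 5)/(10 - 17) = (-5 + Y)/(-7) = (-5 + Y)*(-1/7) = 5/7 - Y/7)
(-3728 + (1818/15 + 1032/(-1127)))/(1689 + X(-18)) = (-3728 + (1818/15 + 1032/(-1127)))/(1689 + (5/7 - 1/7*(-18))) = (-3728 + (1818*(1/15) + 1032*(-1/1127)))/(1689 + (5/7 + 18/7)) = (-3728 + (606/5 - 1032/1127))/(1689 + 23/7) = (-3728 + 677802/5635)/(11846/7) = -20329478/5635*7/11846 = -10164739/4768015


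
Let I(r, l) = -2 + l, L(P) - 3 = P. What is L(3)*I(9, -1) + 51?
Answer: 33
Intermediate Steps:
L(P) = 3 + P
L(3)*I(9, -1) + 51 = (3 + 3)*(-2 - 1) + 51 = 6*(-3) + 51 = -18 + 51 = 33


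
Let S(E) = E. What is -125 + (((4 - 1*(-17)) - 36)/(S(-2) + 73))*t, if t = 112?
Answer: -10555/71 ≈ -148.66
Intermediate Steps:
-125 + (((4 - 1*(-17)) - 36)/(S(-2) + 73))*t = -125 + (((4 - 1*(-17)) - 36)/(-2 + 73))*112 = -125 + (((4 + 17) - 36)/71)*112 = -125 + ((21 - 36)*(1/71))*112 = -125 - 15*1/71*112 = -125 - 15/71*112 = -125 - 1680/71 = -10555/71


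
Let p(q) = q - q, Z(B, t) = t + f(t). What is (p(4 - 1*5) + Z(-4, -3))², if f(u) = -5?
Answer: 64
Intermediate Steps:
Z(B, t) = -5 + t (Z(B, t) = t - 5 = -5 + t)
p(q) = 0
(p(4 - 1*5) + Z(-4, -3))² = (0 + (-5 - 3))² = (0 - 8)² = (-8)² = 64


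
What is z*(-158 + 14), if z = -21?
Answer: 3024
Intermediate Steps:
z*(-158 + 14) = -21*(-158 + 14) = -21*(-144) = 3024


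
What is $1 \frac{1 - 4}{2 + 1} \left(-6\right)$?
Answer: $6$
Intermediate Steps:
$1 \frac{1 - 4}{2 + 1} \left(-6\right) = 1 \left(- \frac{3}{3}\right) \left(-6\right) = 1 \left(\left(-3\right) \frac{1}{3}\right) \left(-6\right) = 1 \left(-1\right) \left(-6\right) = \left(-1\right) \left(-6\right) = 6$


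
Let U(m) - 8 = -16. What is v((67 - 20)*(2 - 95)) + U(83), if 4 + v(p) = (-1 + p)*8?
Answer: -34988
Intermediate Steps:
U(m) = -8 (U(m) = 8 - 16 = -8)
v(p) = -12 + 8*p (v(p) = -4 + (-1 + p)*8 = -4 + (-8 + 8*p) = -12 + 8*p)
v((67 - 20)*(2 - 95)) + U(83) = (-12 + 8*((67 - 20)*(2 - 95))) - 8 = (-12 + 8*(47*(-93))) - 8 = (-12 + 8*(-4371)) - 8 = (-12 - 34968) - 8 = -34980 - 8 = -34988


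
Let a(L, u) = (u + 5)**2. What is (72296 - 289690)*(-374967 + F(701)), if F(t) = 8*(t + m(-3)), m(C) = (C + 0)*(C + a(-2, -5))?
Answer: 80280778078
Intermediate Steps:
a(L, u) = (5 + u)**2
m(C) = C**2 (m(C) = (C + 0)*(C + (5 - 5)**2) = C*(C + 0**2) = C*(C + 0) = C*C = C**2)
F(t) = 72 + 8*t (F(t) = 8*(t + (-3)**2) = 8*(t + 9) = 8*(9 + t) = 72 + 8*t)
(72296 - 289690)*(-374967 + F(701)) = (72296 - 289690)*(-374967 + (72 + 8*701)) = -217394*(-374967 + (72 + 5608)) = -217394*(-374967 + 5680) = -217394*(-369287) = 80280778078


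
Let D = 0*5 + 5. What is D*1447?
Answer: 7235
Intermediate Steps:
D = 5 (D = 0 + 5 = 5)
D*1447 = 5*1447 = 7235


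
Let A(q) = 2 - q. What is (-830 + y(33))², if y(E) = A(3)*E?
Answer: 744769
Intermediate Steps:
y(E) = -E (y(E) = (2 - 1*3)*E = (2 - 3)*E = -E)
(-830 + y(33))² = (-830 - 1*33)² = (-830 - 33)² = (-863)² = 744769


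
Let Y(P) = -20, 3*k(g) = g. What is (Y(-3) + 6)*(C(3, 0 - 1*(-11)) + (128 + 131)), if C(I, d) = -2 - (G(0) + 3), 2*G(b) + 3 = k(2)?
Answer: -10717/3 ≈ -3572.3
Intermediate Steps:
k(g) = g/3
G(b) = -7/6 (G(b) = -3/2 + ((⅓)*2)/2 = -3/2 + (½)*(⅔) = -3/2 + ⅓ = -7/6)
C(I, d) = -23/6 (C(I, d) = -2 - (-7/6 + 3) = -2 - 1*11/6 = -2 - 11/6 = -23/6)
(Y(-3) + 6)*(C(3, 0 - 1*(-11)) + (128 + 131)) = (-20 + 6)*(-23/6 + (128 + 131)) = -14*(-23/6 + 259) = -14*1531/6 = -10717/3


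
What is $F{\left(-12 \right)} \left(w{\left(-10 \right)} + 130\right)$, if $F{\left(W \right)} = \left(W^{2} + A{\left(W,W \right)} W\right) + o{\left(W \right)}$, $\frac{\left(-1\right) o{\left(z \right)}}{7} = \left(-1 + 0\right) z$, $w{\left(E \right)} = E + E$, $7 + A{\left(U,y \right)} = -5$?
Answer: $22440$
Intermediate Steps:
$A{\left(U,y \right)} = -12$ ($A{\left(U,y \right)} = -7 - 5 = -12$)
$w{\left(E \right)} = 2 E$
$o{\left(z \right)} = 7 z$ ($o{\left(z \right)} = - 7 \left(-1 + 0\right) z = - 7 \left(- z\right) = 7 z$)
$F{\left(W \right)} = W^{2} - 5 W$ ($F{\left(W \right)} = \left(W^{2} - 12 W\right) + 7 W = W^{2} - 5 W$)
$F{\left(-12 \right)} \left(w{\left(-10 \right)} + 130\right) = - 12 \left(-5 - 12\right) \left(2 \left(-10\right) + 130\right) = \left(-12\right) \left(-17\right) \left(-20 + 130\right) = 204 \cdot 110 = 22440$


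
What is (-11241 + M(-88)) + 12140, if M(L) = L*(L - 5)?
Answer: 9083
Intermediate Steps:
M(L) = L*(-5 + L)
(-11241 + M(-88)) + 12140 = (-11241 - 88*(-5 - 88)) + 12140 = (-11241 - 88*(-93)) + 12140 = (-11241 + 8184) + 12140 = -3057 + 12140 = 9083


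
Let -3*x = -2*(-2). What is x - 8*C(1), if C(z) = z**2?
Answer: -28/3 ≈ -9.3333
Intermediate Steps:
x = -4/3 (x = -(-2)*(-2)/3 = -1/3*4 = -4/3 ≈ -1.3333)
x - 8*C(1) = -4/3 - 8*1**2 = -4/3 - 8*1 = -4/3 - 8 = -28/3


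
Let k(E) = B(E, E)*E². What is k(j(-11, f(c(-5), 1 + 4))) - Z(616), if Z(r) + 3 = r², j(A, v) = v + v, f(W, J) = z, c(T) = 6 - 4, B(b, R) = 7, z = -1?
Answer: -379425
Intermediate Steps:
c(T) = 2
f(W, J) = -1
j(A, v) = 2*v
k(E) = 7*E²
Z(r) = -3 + r²
k(j(-11, f(c(-5), 1 + 4))) - Z(616) = 7*(2*(-1))² - (-3 + 616²) = 7*(-2)² - (-3 + 379456) = 7*4 - 1*379453 = 28 - 379453 = -379425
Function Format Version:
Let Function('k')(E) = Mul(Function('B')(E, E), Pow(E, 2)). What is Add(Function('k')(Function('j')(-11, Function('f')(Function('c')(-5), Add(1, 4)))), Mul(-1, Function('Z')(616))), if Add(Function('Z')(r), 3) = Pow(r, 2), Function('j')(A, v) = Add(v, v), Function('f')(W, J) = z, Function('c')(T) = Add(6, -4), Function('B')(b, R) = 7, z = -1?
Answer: -379425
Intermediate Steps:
Function('c')(T) = 2
Function('f')(W, J) = -1
Function('j')(A, v) = Mul(2, v)
Function('k')(E) = Mul(7, Pow(E, 2))
Function('Z')(r) = Add(-3, Pow(r, 2))
Add(Function('k')(Function('j')(-11, Function('f')(Function('c')(-5), Add(1, 4)))), Mul(-1, Function('Z')(616))) = Add(Mul(7, Pow(Mul(2, -1), 2)), Mul(-1, Add(-3, Pow(616, 2)))) = Add(Mul(7, Pow(-2, 2)), Mul(-1, Add(-3, 379456))) = Add(Mul(7, 4), Mul(-1, 379453)) = Add(28, -379453) = -379425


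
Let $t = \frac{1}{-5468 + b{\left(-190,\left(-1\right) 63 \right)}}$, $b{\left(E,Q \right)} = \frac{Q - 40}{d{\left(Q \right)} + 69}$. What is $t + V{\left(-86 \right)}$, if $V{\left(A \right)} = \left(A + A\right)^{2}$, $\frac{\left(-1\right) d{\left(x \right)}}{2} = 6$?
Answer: $\frac{9223669879}{311779} \approx 29584.0$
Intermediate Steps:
$d{\left(x \right)} = -12$ ($d{\left(x \right)} = \left(-2\right) 6 = -12$)
$b{\left(E,Q \right)} = - \frac{40}{57} + \frac{Q}{57}$ ($b{\left(E,Q \right)} = \frac{Q - 40}{-12 + 69} = \frac{-40 + Q}{57} = \left(-40 + Q\right) \frac{1}{57} = - \frac{40}{57} + \frac{Q}{57}$)
$V{\left(A \right)} = 4 A^{2}$ ($V{\left(A \right)} = \left(2 A\right)^{2} = 4 A^{2}$)
$t = - \frac{57}{311779}$ ($t = \frac{1}{-5468 + \left(- \frac{40}{57} + \frac{\left(-1\right) 63}{57}\right)} = \frac{1}{-5468 + \left(- \frac{40}{57} + \frac{1}{57} \left(-63\right)\right)} = \frac{1}{-5468 - \frac{103}{57}} = \frac{1}{- \frac{311779}{57}} = - \frac{57}{311779} \approx -0.00018282$)
$t + V{\left(-86 \right)} = - \frac{57}{311779} + 4 \left(-86\right)^{2} = - \frac{57}{311779} + 4 \cdot 7396 = - \frac{57}{311779} + 29584 = \frac{9223669879}{311779}$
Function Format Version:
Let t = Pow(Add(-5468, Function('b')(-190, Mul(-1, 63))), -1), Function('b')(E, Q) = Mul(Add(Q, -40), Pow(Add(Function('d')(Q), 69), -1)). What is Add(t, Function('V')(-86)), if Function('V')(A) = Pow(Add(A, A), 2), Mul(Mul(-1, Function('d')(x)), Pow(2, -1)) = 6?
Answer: Rational(9223669879, 311779) ≈ 29584.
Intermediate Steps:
Function('d')(x) = -12 (Function('d')(x) = Mul(-2, 6) = -12)
Function('b')(E, Q) = Add(Rational(-40, 57), Mul(Rational(1, 57), Q)) (Function('b')(E, Q) = Mul(Add(Q, -40), Pow(Add(-12, 69), -1)) = Mul(Add(-40, Q), Pow(57, -1)) = Mul(Add(-40, Q), Rational(1, 57)) = Add(Rational(-40, 57), Mul(Rational(1, 57), Q)))
Function('V')(A) = Mul(4, Pow(A, 2)) (Function('V')(A) = Pow(Mul(2, A), 2) = Mul(4, Pow(A, 2)))
t = Rational(-57, 311779) (t = Pow(Add(-5468, Add(Rational(-40, 57), Mul(Rational(1, 57), Mul(-1, 63)))), -1) = Pow(Add(-5468, Add(Rational(-40, 57), Mul(Rational(1, 57), -63))), -1) = Pow(Add(-5468, Add(Rational(-40, 57), Rational(-21, 19))), -1) = Pow(Add(-5468, Rational(-103, 57)), -1) = Pow(Rational(-311779, 57), -1) = Rational(-57, 311779) ≈ -0.00018282)
Add(t, Function('V')(-86)) = Add(Rational(-57, 311779), Mul(4, Pow(-86, 2))) = Add(Rational(-57, 311779), Mul(4, 7396)) = Add(Rational(-57, 311779), 29584) = Rational(9223669879, 311779)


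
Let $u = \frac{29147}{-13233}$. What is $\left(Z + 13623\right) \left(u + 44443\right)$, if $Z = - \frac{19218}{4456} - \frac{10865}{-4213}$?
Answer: $\frac{18797681483873789500}{31053100353} \approx 6.0534 \cdot 10^{8}$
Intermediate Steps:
$u = - \frac{29147}{13233}$ ($u = 29147 \left(- \frac{1}{13233}\right) = - \frac{29147}{13233} \approx -2.2026$)
$Z = - \frac{16275497}{9386564}$ ($Z = \left(-19218\right) \frac{1}{4456} - - \frac{10865}{4213} = - \frac{9609}{2228} + \frac{10865}{4213} = - \frac{16275497}{9386564} \approx -1.7339$)
$\left(Z + 13623\right) \left(u + 44443\right) = \left(- \frac{16275497}{9386564} + 13623\right) \left(- \frac{29147}{13233} + 44443\right) = \frac{127856885875}{9386564} \cdot \frac{588085072}{13233} = \frac{18797681483873789500}{31053100353}$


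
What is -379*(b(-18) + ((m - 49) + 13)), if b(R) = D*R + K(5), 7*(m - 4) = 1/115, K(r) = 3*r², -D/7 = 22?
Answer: -858842804/805 ≈ -1.0669e+6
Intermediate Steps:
D = -154 (D = -7*22 = -154)
m = 3221/805 (m = 4 + (⅐)/115 = 4 + (⅐)*(1/115) = 4 + 1/805 = 3221/805 ≈ 4.0012)
b(R) = 75 - 154*R (b(R) = -154*R + 3*5² = -154*R + 3*25 = -154*R + 75 = 75 - 154*R)
-379*(b(-18) + ((m - 49) + 13)) = -379*((75 - 154*(-18)) + ((3221/805 - 49) + 13)) = -379*((75 + 2772) + (-36224/805 + 13)) = -379*(2847 - 25759/805) = -379*2266076/805 = -858842804/805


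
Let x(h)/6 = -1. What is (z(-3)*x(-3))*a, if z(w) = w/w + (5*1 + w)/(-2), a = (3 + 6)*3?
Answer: 0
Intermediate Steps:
a = 27 (a = 9*3 = 27)
z(w) = -3/2 - w/2 (z(w) = 1 + (5 + w)*(-1/2) = 1 + (-5/2 - w/2) = -3/2 - w/2)
x(h) = -6 (x(h) = 6*(-1) = -6)
(z(-3)*x(-3))*a = ((-3/2 - 1/2*(-3))*(-6))*27 = ((-3/2 + 3/2)*(-6))*27 = (0*(-6))*27 = 0*27 = 0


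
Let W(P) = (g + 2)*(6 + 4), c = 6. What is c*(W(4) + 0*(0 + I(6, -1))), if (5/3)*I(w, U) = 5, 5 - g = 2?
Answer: 300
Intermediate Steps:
g = 3 (g = 5 - 1*2 = 5 - 2 = 3)
I(w, U) = 3 (I(w, U) = (3/5)*5 = 3)
W(P) = 50 (W(P) = (3 + 2)*(6 + 4) = 5*10 = 50)
c*(W(4) + 0*(0 + I(6, -1))) = 6*(50 + 0*(0 + 3)) = 6*(50 + 0*3) = 6*(50 + 0) = 6*50 = 300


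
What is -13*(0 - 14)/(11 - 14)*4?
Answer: -728/3 ≈ -242.67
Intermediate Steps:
-13*(0 - 14)/(11 - 14)*4 = -(-182)/(-3)*4 = -(-182)*(-1)/3*4 = -13*14/3*4 = -182/3*4 = -728/3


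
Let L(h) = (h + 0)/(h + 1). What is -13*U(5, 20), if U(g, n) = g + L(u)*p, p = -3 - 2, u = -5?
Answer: 65/4 ≈ 16.250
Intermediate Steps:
p = -5
L(h) = h/(1 + h)
U(g, n) = -25/4 + g (U(g, n) = g - 5/(1 - 5)*(-5) = g - 5/(-4)*(-5) = g - 5*(-1/4)*(-5) = g + (5/4)*(-5) = g - 25/4 = -25/4 + g)
-13*U(5, 20) = -13*(-25/4 + 5) = -13*(-5/4) = 65/4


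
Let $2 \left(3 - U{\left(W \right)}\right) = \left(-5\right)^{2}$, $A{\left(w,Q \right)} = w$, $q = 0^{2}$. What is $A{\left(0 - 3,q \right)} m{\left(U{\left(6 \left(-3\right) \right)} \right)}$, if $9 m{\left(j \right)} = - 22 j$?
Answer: $- \frac{209}{3} \approx -69.667$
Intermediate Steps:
$q = 0$
$U{\left(W \right)} = - \frac{19}{2}$ ($U{\left(W \right)} = 3 - \frac{\left(-5\right)^{2}}{2} = 3 - \frac{25}{2} = - \frac{19}{2}$)
$m{\left(j \right)} = - \frac{22 j}{9}$ ($m{\left(j \right)} = \frac{\left(-22\right) j}{9} = - \frac{22 j}{9}$)
$A{\left(0 - 3,q \right)} m{\left(U{\left(6 \left(-3\right) \right)} \right)} = \left(0 - 3\right) \left(\left(- \frac{22}{9}\right) \left(- \frac{19}{2}\right)\right) = \left(-3\right) \frac{209}{9} = - \frac{209}{3}$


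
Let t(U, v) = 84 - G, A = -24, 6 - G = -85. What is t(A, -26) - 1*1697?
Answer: -1704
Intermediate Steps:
G = 91 (G = 6 - 1*(-85) = 6 + 85 = 91)
t(U, v) = -7 (t(U, v) = 84 - 1*91 = 84 - 91 = -7)
t(A, -26) - 1*1697 = -7 - 1*1697 = -7 - 1697 = -1704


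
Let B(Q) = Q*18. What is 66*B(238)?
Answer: 282744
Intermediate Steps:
B(Q) = 18*Q
66*B(238) = 66*(18*238) = 66*4284 = 282744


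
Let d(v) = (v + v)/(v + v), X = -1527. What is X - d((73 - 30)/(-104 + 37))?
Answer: -1528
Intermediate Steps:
d(v) = 1 (d(v) = (2*v)/((2*v)) = (2*v)*(1/(2*v)) = 1)
X - d((73 - 30)/(-104 + 37)) = -1527 - 1*1 = -1527 - 1 = -1528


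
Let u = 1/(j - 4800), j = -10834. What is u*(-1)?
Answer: 1/15634 ≈ 6.3963e-5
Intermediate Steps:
u = -1/15634 (u = 1/(-10834 - 4800) = 1/(-15634) = -1/15634 ≈ -6.3963e-5)
u*(-1) = -1/15634*(-1) = 1/15634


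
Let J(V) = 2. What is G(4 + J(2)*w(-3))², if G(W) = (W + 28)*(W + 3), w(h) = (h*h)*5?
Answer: 140043556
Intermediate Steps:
w(h) = 5*h² (w(h) = h²*5 = 5*h²)
G(W) = (3 + W)*(28 + W) (G(W) = (28 + W)*(3 + W) = (3 + W)*(28 + W))
G(4 + J(2)*w(-3))² = (84 + (4 + 2*(5*(-3)²))² + 31*(4 + 2*(5*(-3)²)))² = (84 + (4 + 2*(5*9))² + 31*(4 + 2*(5*9)))² = (84 + (4 + 2*45)² + 31*(4 + 2*45))² = (84 + (4 + 90)² + 31*(4 + 90))² = (84 + 94² + 31*94)² = (84 + 8836 + 2914)² = 11834² = 140043556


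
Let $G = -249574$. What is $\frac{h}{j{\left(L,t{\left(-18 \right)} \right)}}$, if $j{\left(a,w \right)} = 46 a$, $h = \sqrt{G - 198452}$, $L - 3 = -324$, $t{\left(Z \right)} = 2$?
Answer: $- \frac{i \sqrt{448026}}{14766} \approx - 0.04533 i$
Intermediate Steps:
$L = -321$ ($L = 3 - 324 = -321$)
$h = i \sqrt{448026}$ ($h = \sqrt{-249574 - 198452} = \sqrt{-448026} = i \sqrt{448026} \approx 669.35 i$)
$\frac{h}{j{\left(L,t{\left(-18 \right)} \right)}} = \frac{i \sqrt{448026}}{46 \left(-321\right)} = \frac{i \sqrt{448026}}{-14766} = i \sqrt{448026} \left(- \frac{1}{14766}\right) = - \frac{i \sqrt{448026}}{14766}$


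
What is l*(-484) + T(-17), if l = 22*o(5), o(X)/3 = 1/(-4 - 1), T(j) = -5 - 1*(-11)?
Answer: 31974/5 ≈ 6394.8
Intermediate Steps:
T(j) = 6 (T(j) = -5 + 11 = 6)
o(X) = -⅗ (o(X) = 3/(-4 - 1) = 3/(-5) = 3*(-⅕) = -⅗)
l = -66/5 (l = 22*(-⅗) = -66/5 ≈ -13.200)
l*(-484) + T(-17) = -66/5*(-484) + 6 = 31944/5 + 6 = 31974/5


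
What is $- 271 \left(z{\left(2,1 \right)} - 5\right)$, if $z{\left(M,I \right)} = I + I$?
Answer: $813$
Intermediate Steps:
$z{\left(M,I \right)} = 2 I$
$- 271 \left(z{\left(2,1 \right)} - 5\right) = - 271 \left(2 \cdot 1 - 5\right) = - 271 \left(2 - 5\right) = \left(-271\right) \left(-3\right) = 813$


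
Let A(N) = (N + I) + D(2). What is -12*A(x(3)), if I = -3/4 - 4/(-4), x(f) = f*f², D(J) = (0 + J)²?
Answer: -375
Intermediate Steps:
D(J) = J²
x(f) = f³
I = ¼ (I = -3*¼ - 4*(-¼) = -¾ + 1 = ¼ ≈ 0.25000)
A(N) = 17/4 + N (A(N) = (N + ¼) + 2² = (¼ + N) + 4 = 17/4 + N)
-12*A(x(3)) = -12*(17/4 + 3³) = -12*(17/4 + 27) = -12*125/4 = -375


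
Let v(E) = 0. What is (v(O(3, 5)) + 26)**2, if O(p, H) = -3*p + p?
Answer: 676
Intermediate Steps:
O(p, H) = -2*p
(v(O(3, 5)) + 26)**2 = (0 + 26)**2 = 26**2 = 676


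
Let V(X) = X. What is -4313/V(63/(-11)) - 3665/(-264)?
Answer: 4251949/5544 ≈ 766.95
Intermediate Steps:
-4313/V(63/(-11)) - 3665/(-264) = -4313/(63/(-11)) - 3665/(-264) = -4313/(63*(-1/11)) - 3665*(-1/264) = -4313/(-63/11) + 3665/264 = -4313*(-11/63) + 3665/264 = 47443/63 + 3665/264 = 4251949/5544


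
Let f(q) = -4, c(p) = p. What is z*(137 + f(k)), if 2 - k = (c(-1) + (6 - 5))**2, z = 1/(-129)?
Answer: -133/129 ≈ -1.0310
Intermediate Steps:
z = -1/129 ≈ -0.0077519
k = 2 (k = 2 - (-1 + (6 - 5))**2 = 2 - (-1 + 1)**2 = 2 - 1*0**2 = 2 - 1*0 = 2 + 0 = 2)
z*(137 + f(k)) = -(137 - 4)/129 = -1/129*133 = -133/129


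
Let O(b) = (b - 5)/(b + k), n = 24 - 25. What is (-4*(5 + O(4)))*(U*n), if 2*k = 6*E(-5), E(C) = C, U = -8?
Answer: -1792/11 ≈ -162.91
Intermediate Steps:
n = -1
k = -15 (k = (6*(-5))/2 = (1/2)*(-30) = -15)
O(b) = (-5 + b)/(-15 + b) (O(b) = (b - 5)/(b - 15) = (-5 + b)/(-15 + b))
(-4*(5 + O(4)))*(U*n) = (-4*(5 + (-5 + 4)/(-15 + 4)))*(-8*(-1)) = -4*(5 - 1/(-11))*8 = -4*(5 - 1/11*(-1))*8 = -4*(5 + 1/11)*8 = -4*56/11*8 = -224/11*8 = -1792/11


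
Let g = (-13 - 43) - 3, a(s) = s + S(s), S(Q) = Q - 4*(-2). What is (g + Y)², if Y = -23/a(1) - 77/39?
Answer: 608954329/152100 ≈ 4003.6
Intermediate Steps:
S(Q) = 8 + Q (S(Q) = Q + 8 = 8 + Q)
a(s) = 8 + 2*s (a(s) = s + (8 + s) = 8 + 2*s)
Y = -1667/390 (Y = -23/(8 + 2*1) - 77/39 = -23/(8 + 2) - 77*1/39 = -23/10 - 77/39 = -1667/390 ≈ -4.2744)
g = -59 (g = -56 - 3 = -59)
(g + Y)² = (-59 - 1667/390)² = (-24677/390)² = 608954329/152100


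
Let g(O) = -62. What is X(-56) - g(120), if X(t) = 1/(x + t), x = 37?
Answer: 1177/19 ≈ 61.947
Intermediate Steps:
X(t) = 1/(37 + t)
X(-56) - g(120) = 1/(37 - 56) - 1*(-62) = 1/(-19) + 62 = -1/19 + 62 = 1177/19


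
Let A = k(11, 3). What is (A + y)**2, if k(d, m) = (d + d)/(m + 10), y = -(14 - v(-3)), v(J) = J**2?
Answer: 1849/169 ≈ 10.941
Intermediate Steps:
y = -5 (y = -(14 - 1*(-3)**2) = -(14 - 1*9) = -(14 - 9) = -1*5 = -5)
k(d, m) = 2*d/(10 + m) (k(d, m) = (2*d)/(10 + m) = 2*d/(10 + m))
A = 22/13 (A = 2*11/(10 + 3) = 2*11/13 = 2*11*(1/13) = 22/13 ≈ 1.6923)
(A + y)**2 = (22/13 - 5)**2 = (-43/13)**2 = 1849/169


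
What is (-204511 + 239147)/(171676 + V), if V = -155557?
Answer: 34636/16119 ≈ 2.1488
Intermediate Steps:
(-204511 + 239147)/(171676 + V) = (-204511 + 239147)/(171676 - 155557) = 34636/16119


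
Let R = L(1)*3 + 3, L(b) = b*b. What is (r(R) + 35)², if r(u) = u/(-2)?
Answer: 1024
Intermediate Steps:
L(b) = b²
R = 6 (R = 1²*3 + 3 = 1*3 + 3 = 3 + 3 = 6)
r(u) = -u/2 (r(u) = u*(-½) = -u/2)
(r(R) + 35)² = (-½*6 + 35)² = (-3 + 35)² = 32² = 1024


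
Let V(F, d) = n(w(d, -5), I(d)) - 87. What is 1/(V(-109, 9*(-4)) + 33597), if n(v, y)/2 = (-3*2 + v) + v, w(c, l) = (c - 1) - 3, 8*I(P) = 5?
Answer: 1/33338 ≈ 2.9996e-5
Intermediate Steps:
I(P) = 5/8 (I(P) = (⅛)*5 = 5/8)
w(c, l) = -4 + c (w(c, l) = (-1 + c) - 3 = -4 + c)
n(v, y) = -12 + 4*v (n(v, y) = 2*((-3*2 + v) + v) = 2*((-6 + v) + v) = 2*(-6 + 2*v) = -12 + 4*v)
V(F, d) = -115 + 4*d (V(F, d) = (-12 + 4*(-4 + d)) - 87 = (-12 + (-16 + 4*d)) - 87 = (-28 + 4*d) - 87 = -115 + 4*d)
1/(V(-109, 9*(-4)) + 33597) = 1/((-115 + 4*(9*(-4))) + 33597) = 1/((-115 + 4*(-36)) + 33597) = 1/((-115 - 144) + 33597) = 1/(-259 + 33597) = 1/33338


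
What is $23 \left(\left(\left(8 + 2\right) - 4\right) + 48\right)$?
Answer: $1242$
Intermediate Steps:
$23 \left(\left(\left(8 + 2\right) - 4\right) + 48\right) = 23 \left(\left(10 - 4\right) + 48\right) = 23 \left(6 + 48\right) = 23 \cdot 54 = 1242$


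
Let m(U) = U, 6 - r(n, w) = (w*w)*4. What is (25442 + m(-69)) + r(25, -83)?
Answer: -2177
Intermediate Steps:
r(n, w) = 6 - 4*w² (r(n, w) = 6 - w*w*4 = 6 - w²*4 = 6 - 4*w²)
(25442 + m(-69)) + r(25, -83) = (25442 - 69) + (6 - 4*(-83)²) = 25373 + (6 - 4*6889) = 25373 + (6 - 27556) = 25373 - 27550 = -2177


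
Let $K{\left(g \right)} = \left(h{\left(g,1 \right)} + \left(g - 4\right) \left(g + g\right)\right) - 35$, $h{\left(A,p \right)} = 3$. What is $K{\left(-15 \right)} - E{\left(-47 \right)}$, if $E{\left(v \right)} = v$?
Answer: $585$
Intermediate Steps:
$K{\left(g \right)} = -32 + 2 g \left(-4 + g\right)$ ($K{\left(g \right)} = \left(3 + \left(g - 4\right) \left(g + g\right)\right) - 35 = \left(3 + \left(-4 + g\right) 2 g\right) - 35 = \left(3 + 2 g \left(-4 + g\right)\right) - 35 = -32 + 2 g \left(-4 + g\right)$)
$K{\left(-15 \right)} - E{\left(-47 \right)} = \left(-32 - -120 + 2 \left(-15\right)^{2}\right) - -47 = \left(-32 + 120 + 2 \cdot 225\right) + 47 = \left(-32 + 120 + 450\right) + 47 = 538 + 47 = 585$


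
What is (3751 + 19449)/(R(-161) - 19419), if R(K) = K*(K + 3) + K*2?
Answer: 23200/5697 ≈ 4.0723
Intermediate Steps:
R(K) = 2*K + K*(3 + K) (R(K) = K*(3 + K) + 2*K = 2*K + K*(3 + K))
(3751 + 19449)/(R(-161) - 19419) = (3751 + 19449)/(-161*(5 - 161) - 19419) = 23200/(-161*(-156) - 19419) = 23200/(25116 - 19419) = 23200/5697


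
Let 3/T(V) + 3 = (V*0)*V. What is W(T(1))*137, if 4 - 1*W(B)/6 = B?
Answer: 4110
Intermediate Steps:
T(V) = -1 (T(V) = 3/(-3 + (V*0)*V) = 3/(-3 + 0*V) = 3/(-3 + 0) = 3/(-3) = 3*(-⅓) = -1)
W(B) = 24 - 6*B
W(T(1))*137 = (24 - 6*(-1))*137 = (24 + 6)*137 = 30*137 = 4110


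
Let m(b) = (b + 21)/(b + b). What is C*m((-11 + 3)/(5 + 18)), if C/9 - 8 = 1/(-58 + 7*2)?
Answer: -1500525/704 ≈ -2131.4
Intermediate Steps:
m(b) = (21 + b)/(2*b) (m(b) = (21 + b)/((2*b)) = (21 + b)*(1/(2*b)) = (21 + b)/(2*b))
C = 3159/44 (C = 72 + 9/(-58 + 7*2) = 72 + 9/(-58 + 14) = 72 + 9/(-44) = 72 + 9*(-1/44) = 72 - 9/44 = 3159/44 ≈ 71.795)
C*m((-11 + 3)/(5 + 18)) = 3159*((21 + (-11 + 3)/(5 + 18))/(2*(((-11 + 3)/(5 + 18)))))/44 = 3159*((21 - 8/23)/(2*((-8/23))))/44 = 3159*((21 - 8*1/23)/(2*((-8*1/23))))/44 = 3159*((21 - 8/23)/(2*(-8/23)))/44 = 3159*((½)*(-23/8)*(475/23))/44 = (3159/44)*(-475/16) = -1500525/704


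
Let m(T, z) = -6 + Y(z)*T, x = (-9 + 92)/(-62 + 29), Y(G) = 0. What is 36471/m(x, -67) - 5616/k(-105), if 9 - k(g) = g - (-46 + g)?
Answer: -438577/74 ≈ -5926.7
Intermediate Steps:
k(g) = -37 (k(g) = 9 - (g - (-46 + g)) = 9 - (g + (46 - g)) = 9 - 1*46 = 9 - 46 = -37)
x = -83/33 (x = 83/(-33) = 83*(-1/33) = -83/33 ≈ -2.5152)
m(T, z) = -6 (m(T, z) = -6 + 0*T = -6 + 0 = -6)
36471/m(x, -67) - 5616/k(-105) = 36471/(-6) - 5616/(-37) = 36471*(-⅙) - 5616*(-1/37) = -12157/2 + 5616/37 = -438577/74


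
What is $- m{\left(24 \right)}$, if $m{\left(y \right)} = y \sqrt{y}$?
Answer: $- 48 \sqrt{6} \approx -117.58$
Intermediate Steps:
$m{\left(y \right)} = y^{\frac{3}{2}}$
$- m{\left(24 \right)} = - 24^{\frac{3}{2}} = - 48 \sqrt{6}$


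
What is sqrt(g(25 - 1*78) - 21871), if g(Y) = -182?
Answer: I*sqrt(22053) ≈ 148.5*I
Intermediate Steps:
sqrt(g(25 - 1*78) - 21871) = sqrt(-182 - 21871) = sqrt(-22053) = I*sqrt(22053)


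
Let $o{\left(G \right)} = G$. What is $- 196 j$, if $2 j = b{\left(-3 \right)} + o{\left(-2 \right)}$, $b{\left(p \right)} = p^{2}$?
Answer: $-686$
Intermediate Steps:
$j = \frac{7}{2}$ ($j = \frac{\left(-3\right)^{2} - 2}{2} = \frac{9 - 2}{2} = \frac{1}{2} \cdot 7 = \frac{7}{2} \approx 3.5$)
$- 196 j = \left(-196\right) \frac{7}{2} = -686$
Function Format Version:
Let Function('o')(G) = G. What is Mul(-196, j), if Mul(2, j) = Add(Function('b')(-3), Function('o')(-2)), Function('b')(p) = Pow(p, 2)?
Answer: -686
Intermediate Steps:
j = Rational(7, 2) (j = Mul(Rational(1, 2), Add(Pow(-3, 2), -2)) = Mul(Rational(1, 2), Add(9, -2)) = Mul(Rational(1, 2), 7) = Rational(7, 2) ≈ 3.5000)
Mul(-196, j) = Mul(-196, Rational(7, 2)) = -686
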